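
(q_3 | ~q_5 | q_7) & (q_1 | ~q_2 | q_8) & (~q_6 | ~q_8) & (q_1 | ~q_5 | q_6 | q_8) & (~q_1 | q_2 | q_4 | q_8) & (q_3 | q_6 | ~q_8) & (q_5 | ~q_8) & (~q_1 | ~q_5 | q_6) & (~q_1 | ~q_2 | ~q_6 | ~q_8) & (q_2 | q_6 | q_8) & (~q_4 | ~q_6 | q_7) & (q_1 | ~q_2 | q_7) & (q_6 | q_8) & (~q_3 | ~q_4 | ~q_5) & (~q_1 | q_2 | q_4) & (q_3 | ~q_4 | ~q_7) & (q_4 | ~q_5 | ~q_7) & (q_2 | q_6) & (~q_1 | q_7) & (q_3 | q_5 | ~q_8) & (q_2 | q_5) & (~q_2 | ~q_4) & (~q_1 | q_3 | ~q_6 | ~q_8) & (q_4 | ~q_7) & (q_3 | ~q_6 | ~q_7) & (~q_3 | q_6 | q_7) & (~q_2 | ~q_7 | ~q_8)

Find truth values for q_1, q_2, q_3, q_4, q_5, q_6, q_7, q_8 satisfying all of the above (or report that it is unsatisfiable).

Set q_1 = False.
Set q_2 = False.
  then (q_2 | q_6) forces q_6 = True.
  then (q_2 | q_5) forces q_5 = True.
  then (~q_6 | ~q_8) forces q_8 = False.
Set q_3 = True.
  then (~q_3 | ~q_4 | ~q_5) forces q_4 = False.
  then (q_4 | ~q_5 | ~q_7) forces q_7 = False.
All clauses satisfied.

q_1: False, q_2: False, q_3: True, q_4: False, q_5: True, q_6: True, q_7: False, q_8: False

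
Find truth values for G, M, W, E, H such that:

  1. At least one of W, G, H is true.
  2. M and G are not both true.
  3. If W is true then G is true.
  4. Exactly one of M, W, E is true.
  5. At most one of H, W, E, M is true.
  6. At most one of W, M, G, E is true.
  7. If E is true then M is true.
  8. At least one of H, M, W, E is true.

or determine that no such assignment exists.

Unsatisfiable — no assignment works.

Case M = True:
  (2) with M=T forces G = False.
  (3) with G=F forces W = False.
  (1) with W=F, G=F forces H = True.
  Constraint (5) is violated (H=T, M=T) — contradiction.
Case M = False:
  (7) with M=F forces E = False.
  (4) with M=F, E=F forces W = True.
  (3) with W=T forces G = True.
  Constraint (6) is violated (W=T, G=T) — contradiction.
Both cases fail — unsatisfiable.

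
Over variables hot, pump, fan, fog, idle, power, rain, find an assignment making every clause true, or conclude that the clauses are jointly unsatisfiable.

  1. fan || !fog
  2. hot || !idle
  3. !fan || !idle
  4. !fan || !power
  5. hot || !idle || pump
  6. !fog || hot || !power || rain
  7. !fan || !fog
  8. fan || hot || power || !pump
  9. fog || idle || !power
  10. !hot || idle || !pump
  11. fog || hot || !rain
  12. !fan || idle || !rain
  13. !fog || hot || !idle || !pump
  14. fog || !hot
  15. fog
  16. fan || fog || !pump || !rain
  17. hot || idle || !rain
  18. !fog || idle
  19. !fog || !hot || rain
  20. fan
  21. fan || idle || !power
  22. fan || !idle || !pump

Case fog = True:
  (fan || !fog) forces fan = True.
  Clause (!fan || !fog) is falsified — contradiction.
Case fog = False:
  Clause (fog) is falsified — contradiction.
Both cases fail, so the formula is unsatisfiable.

No satisfying assignment exists.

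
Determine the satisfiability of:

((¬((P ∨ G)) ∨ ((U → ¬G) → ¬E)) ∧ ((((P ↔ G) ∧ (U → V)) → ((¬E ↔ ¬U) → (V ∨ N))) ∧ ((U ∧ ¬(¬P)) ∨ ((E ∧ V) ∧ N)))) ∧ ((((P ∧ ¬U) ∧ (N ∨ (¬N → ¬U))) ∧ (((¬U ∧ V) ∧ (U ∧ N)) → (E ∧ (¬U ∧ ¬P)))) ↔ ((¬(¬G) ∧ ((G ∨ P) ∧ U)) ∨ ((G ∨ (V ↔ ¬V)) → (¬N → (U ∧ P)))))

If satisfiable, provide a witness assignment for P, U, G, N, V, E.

Case U = True: the formula simplifies to ((¬((P ∨ G)) ∨ (¬G → ¬E)) ∧ ((((P ↔ G) ∧ V) → (E → (V ∨ N))) ∧ (¬(¬P) ∨ ((E ∧ V) ∧ N)))) ∧ ¬(((¬(¬G) ∧ (G ∨ P)) ∨ ((G ∨ (V ↔ ¬V)) → (¬N → P)))).
  G = True: the conjunct ¬(((¬(¬G) ∧ (G ∨ P)) ∨ ((G ∨ (V ↔ ¬V)) → (¬N → P)))) becomes ¬((True ∨ (¬N → P))) = False.
  G = False: simplifies to ((¬P ∨ ¬E) ∧ (((¬P ∧ V) → (E → (V ∨ N))) ∧ (¬(¬P) ∨ ((E ∧ V) ∧ N)))) ∧ ¬(((V ↔ ¬V) → (¬N → P))).
    V = True: the conjunct ¬(((V ↔ ¬V) → (¬N → P))) becomes ¬((False → (¬N → P))) = False.
    V = False: the conjunct ¬(((V ↔ ¬V) → (¬N → P))) becomes ¬((False → (¬N → P))) = False.
Case U = False: the formula simplifies to ((¬((P ∨ G)) ∨ ¬E) ∧ (((P ↔ G) → (¬E → (V ∨ N))) ∧ ((E ∧ V) ∧ N))) ∧ (P ↔ ((G ∨ (V ↔ ¬V)) → N)).
  N = True: simplifies to ((¬((P ∨ G)) ∨ ¬E) ∧ (E ∧ V)) ∧ P.
    P = True: simplifies to ¬E ∧ (E ∧ V).
      E = True: the conjunct ¬E is False.
      E = False: the conjunct E is False.
    P = False: the conjunct P is False.
  N = False: the conjunct N is False.
Both cases fail — unsatisfiable.

No satisfying assignment exists.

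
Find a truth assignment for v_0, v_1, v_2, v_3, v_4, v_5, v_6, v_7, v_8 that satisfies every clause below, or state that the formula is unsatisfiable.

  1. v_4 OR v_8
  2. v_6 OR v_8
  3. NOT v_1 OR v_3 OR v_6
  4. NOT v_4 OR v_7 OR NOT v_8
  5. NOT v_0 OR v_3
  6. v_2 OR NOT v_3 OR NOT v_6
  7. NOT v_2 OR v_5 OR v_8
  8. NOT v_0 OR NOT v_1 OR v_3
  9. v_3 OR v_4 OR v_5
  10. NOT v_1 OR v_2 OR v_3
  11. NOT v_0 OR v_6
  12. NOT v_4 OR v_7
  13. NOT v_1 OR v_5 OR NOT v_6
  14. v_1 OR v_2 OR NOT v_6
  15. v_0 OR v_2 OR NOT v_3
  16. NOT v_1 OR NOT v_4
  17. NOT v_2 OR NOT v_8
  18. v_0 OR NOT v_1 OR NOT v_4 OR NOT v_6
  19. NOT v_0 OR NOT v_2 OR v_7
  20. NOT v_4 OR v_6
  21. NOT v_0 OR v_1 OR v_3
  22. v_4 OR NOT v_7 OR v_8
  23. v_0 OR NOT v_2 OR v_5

Set v_0 = False.
Try v_1 = True:
  (NOT v_1 OR NOT v_4) forces v_4 = False.
  (v_4 OR v_8) forces v_8 = True.
  (NOT v_2 OR NOT v_8) forces v_2 = False.
  (NOT v_1 OR v_2 OR v_3) forces v_3 = True.
  clause (v_0 OR v_2 OR NOT v_3) is falsified — backtrack.
So v_1 = False.
Set v_2 = False.
  then (v_1 OR v_2 OR NOT v_6) forces v_6 = False.
  then (v_0 OR v_2 OR NOT v_3) forces v_3 = False.
  then (NOT v_4 OR v_6) forces v_4 = False.
  then (v_4 OR v_8) forces v_8 = True.
  then (v_3 OR v_4 OR v_5) forces v_5 = True.
Set v_7 = False.
All clauses satisfied.

v_0 = False, v_1 = False, v_2 = False, v_3 = False, v_4 = False, v_5 = True, v_6 = False, v_7 = False, v_8 = True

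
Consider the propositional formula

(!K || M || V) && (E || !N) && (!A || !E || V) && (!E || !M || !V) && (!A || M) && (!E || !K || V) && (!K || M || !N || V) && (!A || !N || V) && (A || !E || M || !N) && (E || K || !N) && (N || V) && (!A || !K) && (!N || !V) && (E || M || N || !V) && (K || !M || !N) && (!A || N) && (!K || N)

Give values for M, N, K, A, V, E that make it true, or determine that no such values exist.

Set M = False.
  then (!A || M) forces A = False.
Try N = True:
  (E || !N) forces E = True.
  clause (A || !E || M || !N) is falsified — backtrack.
So N = False.
  then (N || V) forces V = True.
  then (E || M || N || !V) forces E = True.
  then (!K || N) forces K = False.
All clauses satisfied.

M = False; N = False; K = False; A = False; V = True; E = True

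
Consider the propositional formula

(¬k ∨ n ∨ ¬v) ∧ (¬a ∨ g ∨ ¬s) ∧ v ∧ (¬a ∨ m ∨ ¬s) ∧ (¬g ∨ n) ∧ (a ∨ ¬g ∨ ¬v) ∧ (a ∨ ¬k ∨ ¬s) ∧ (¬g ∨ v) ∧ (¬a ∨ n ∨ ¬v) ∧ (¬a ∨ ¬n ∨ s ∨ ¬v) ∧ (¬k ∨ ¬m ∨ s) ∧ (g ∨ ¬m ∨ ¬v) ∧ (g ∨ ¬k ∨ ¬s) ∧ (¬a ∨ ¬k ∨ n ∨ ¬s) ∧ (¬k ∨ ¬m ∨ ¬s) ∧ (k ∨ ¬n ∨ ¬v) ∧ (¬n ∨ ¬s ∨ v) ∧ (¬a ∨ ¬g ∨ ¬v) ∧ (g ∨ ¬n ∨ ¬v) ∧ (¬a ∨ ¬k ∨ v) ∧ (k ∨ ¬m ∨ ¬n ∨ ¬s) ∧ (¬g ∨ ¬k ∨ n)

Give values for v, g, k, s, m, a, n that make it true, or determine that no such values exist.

v = True, g = False, k = False, s = False, m = False, a = False, n = False

Unit clause (v) forces v = True.
Set g = False.
  then (g ∨ ¬m ∨ ¬v) forces m = False.
  then (g ∨ ¬n ∨ ¬v) forces n = False.
  then (¬k ∨ n ∨ ¬v) forces k = False.
  then (¬a ∨ n ∨ ¬v) forces a = False.
Set s = False.
All clauses satisfied.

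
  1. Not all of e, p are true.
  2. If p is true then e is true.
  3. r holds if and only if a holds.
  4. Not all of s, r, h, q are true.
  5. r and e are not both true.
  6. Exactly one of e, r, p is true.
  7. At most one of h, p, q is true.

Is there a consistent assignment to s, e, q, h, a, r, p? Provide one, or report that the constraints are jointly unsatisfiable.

s: True, e: True, q: True, h: False, a: False, r: False, p: False

  (1) {e, p}: 1/2 true — not all ✓
  (2) p=F ⇒ e: vacuous ✓
  (3) r=F, a=F — same ✓
  (4) {s, r, h, q}: 2/4 true — not all ✓
  (5) r=F, e=T — not both ✓
  (6) {e, r, p}: 1 true — exactly one ✓
  (7) {h, p, q}: 1 true — at most one ✓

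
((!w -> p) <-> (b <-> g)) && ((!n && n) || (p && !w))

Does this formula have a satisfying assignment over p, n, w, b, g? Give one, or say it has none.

p = True, n = True, w = False, b = True, g = True

  (!w -> p) <-> (b <-> g) = True
    !w -> p = True
      !w = True
    b <-> g = True
  (!n && n) || (p && !w) = True
    !n && n = False
      !n = False
    p && !w = True
      !w = True
Both conjuncts True, so the formula holds.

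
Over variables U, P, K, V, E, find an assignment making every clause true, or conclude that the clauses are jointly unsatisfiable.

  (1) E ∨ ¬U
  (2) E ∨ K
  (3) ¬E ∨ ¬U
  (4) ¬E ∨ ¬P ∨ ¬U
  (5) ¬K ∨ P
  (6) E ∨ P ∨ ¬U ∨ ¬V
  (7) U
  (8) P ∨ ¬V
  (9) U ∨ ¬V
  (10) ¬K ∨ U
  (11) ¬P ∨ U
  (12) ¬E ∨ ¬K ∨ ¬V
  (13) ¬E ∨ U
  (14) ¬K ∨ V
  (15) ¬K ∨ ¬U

Unsatisfiable — no assignment works.

Case U = True:
  (E ∨ ¬U) forces E = True.
  Clause (¬E ∨ ¬U) is falsified — contradiction.
Case U = False:
  Clause (U) is falsified — contradiction.
Both cases fail, so the formula is unsatisfiable.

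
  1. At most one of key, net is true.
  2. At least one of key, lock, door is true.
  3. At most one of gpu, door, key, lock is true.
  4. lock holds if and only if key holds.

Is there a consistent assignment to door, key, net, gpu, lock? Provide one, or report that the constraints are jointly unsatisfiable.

door = True; key = False; net = True; gpu = False; lock = False

  (1) {key, net}: 1 true — at most one ✓
  (2) {key, lock, door}: 1 true — at least one ✓
  (3) {gpu, door, key, lock}: 1 true — at most one ✓
  (4) lock=F, key=F — same ✓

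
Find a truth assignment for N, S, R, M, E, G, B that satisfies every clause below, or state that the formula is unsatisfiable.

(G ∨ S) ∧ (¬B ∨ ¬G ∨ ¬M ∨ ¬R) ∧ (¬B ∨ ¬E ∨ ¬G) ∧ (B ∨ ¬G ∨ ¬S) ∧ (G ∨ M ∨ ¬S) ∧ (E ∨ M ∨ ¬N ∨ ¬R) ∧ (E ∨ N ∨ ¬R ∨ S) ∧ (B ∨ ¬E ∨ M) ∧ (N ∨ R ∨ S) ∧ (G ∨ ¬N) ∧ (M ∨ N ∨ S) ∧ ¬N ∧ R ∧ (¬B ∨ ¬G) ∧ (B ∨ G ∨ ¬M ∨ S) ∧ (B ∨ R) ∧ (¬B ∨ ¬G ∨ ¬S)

Unit clause (¬N) forces N = False.
Unit clause (R) forces R = True.
Set S = False.
  then (G ∨ S) forces G = True.
  then (E ∨ N ∨ ¬R ∨ S) forces E = True.
  then (M ∨ N ∨ S) forces M = True.
  then (¬B ∨ ¬G) forces B = False.
All clauses satisfied.

N: False, S: False, R: True, M: True, E: True, G: True, B: False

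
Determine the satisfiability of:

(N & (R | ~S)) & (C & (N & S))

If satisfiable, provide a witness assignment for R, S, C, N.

R=T; S=T; C=T; N=T

  N & (R | ~S) = True
    R | ~S = True
      ~S = False
  C & (N & S) = True
    N & S = True
Both conjuncts True, so the formula holds.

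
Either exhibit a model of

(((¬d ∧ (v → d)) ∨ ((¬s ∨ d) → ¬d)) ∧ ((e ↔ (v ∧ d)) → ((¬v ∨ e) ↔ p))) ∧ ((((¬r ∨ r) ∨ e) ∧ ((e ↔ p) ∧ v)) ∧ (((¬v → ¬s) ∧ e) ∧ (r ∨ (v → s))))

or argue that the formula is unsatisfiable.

v = True; e = True; s = True; d = False; p = True; r = True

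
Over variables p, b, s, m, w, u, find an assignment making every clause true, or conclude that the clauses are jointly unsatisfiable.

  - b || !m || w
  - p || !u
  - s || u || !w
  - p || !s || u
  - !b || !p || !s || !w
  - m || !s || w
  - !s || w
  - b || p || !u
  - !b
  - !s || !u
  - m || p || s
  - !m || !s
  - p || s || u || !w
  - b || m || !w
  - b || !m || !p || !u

p = True, b = False, s = False, m = False, w = False, u = True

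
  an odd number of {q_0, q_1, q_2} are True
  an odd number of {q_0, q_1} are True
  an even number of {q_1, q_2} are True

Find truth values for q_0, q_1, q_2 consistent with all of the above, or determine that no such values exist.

q_0=T, q_1=F, q_2=F

{q_0, q_1, q_2}: 1 true → odd ✓
{q_0, q_1}: 1 true → odd ✓
{q_1, q_2}: 0 true → even ✓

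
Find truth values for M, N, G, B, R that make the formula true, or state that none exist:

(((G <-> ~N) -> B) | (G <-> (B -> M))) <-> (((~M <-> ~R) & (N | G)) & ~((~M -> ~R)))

M: False, N: True, G: False, B: False, R: True

  (((G <-> ~N) -> B) | (G <-> (B -> M))) <-> (((~M <-> ~R) & (N | G)) & ~((~M -> ~R))) = True
    ((G <-> ~N) -> B) | (G <-> (B -> M)) = False
      (G <-> ~N) -> B = False
        G <-> ~N = True
          ~N = False
      G <-> (B -> M) = False
        B -> M = True
    ((~M <-> ~R) & (N | G)) & ~((~M -> ~R)) = False
      (~M <-> ~R) & (N | G) = False
        ~M <-> ~R = False
          ~M = True
          ~R = False
        N | G = True
      ~((~M -> ~R)) = True
        ~M -> ~R = False
          ~M = True
          ~R = False
The formula evaluates to True.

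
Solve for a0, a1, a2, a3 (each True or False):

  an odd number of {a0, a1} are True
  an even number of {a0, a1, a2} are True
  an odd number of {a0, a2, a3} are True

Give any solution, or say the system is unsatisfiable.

a0: False, a1: True, a2: True, a3: False

{a0, a1}: 1 true → odd ✓
{a0, a1, a2}: 2 true → even ✓
{a0, a2, a3}: 1 true → odd ✓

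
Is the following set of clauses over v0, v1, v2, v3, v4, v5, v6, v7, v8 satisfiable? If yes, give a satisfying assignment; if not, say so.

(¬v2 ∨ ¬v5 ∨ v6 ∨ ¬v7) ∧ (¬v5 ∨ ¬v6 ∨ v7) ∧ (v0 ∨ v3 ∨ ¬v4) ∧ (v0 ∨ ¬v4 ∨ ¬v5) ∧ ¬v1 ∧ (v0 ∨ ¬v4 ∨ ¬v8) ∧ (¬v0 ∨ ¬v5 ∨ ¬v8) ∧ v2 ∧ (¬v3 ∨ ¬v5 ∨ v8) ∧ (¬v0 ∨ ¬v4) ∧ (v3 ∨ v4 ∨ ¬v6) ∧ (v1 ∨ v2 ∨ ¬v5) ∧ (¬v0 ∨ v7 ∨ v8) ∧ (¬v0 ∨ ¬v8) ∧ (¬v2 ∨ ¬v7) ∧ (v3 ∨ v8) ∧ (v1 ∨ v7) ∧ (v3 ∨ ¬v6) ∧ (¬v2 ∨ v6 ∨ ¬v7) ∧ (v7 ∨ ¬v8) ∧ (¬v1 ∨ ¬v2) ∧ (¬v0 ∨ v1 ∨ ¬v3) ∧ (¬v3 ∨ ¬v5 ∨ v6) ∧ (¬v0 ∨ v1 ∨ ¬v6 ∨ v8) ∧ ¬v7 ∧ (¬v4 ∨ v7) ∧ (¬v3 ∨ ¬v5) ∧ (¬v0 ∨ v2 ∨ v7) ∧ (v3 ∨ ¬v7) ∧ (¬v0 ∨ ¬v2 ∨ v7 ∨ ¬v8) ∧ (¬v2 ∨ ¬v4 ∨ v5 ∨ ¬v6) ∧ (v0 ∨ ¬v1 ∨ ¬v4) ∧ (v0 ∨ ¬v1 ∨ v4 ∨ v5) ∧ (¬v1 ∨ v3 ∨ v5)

Case v7 = True:
  Clause (¬v7) is falsified — contradiction.
Case v7 = False:
  (¬v1) forces v1 = False.
  Clause (v1 ∨ v7) is falsified — contradiction.
Both cases fail, so the formula is unsatisfiable.

UNSATISFIABLE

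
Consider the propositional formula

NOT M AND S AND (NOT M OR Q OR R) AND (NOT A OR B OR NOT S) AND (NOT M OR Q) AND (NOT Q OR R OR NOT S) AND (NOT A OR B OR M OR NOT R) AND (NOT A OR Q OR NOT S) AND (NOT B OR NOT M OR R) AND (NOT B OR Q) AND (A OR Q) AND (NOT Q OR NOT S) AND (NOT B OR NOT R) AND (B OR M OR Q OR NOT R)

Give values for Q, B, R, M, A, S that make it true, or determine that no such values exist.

The formula is unsatisfiable.

Case M = True:
  Clause (NOT M) is falsified — contradiction.
Case M = False:
  (S) forces S = True.
  (NOT Q OR NOT S) forces Q = False.
  (NOT A OR Q OR NOT S) forces A = False.
  Clause (A OR Q) is falsified — contradiction.
Both cases fail, so the formula is unsatisfiable.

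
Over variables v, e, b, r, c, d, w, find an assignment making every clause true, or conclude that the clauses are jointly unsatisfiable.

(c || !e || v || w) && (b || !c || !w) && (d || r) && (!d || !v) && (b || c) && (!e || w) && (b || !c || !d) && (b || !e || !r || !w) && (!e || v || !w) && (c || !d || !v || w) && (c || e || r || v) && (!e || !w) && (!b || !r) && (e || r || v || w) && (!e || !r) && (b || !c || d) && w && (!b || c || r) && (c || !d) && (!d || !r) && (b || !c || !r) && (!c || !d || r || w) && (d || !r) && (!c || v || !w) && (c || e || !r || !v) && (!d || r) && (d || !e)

Case r = True:
  (!b || !r) forces b = False.
  (b || c) forces c = True.
  Clause (b || !c || !r) is falsified — contradiction.
Case r = False:
  (d || r) forces d = True.
  Clause (!d || r) is falsified — contradiction.
Both cases fail, so the formula is unsatisfiable.

Unsatisfiable — no assignment works.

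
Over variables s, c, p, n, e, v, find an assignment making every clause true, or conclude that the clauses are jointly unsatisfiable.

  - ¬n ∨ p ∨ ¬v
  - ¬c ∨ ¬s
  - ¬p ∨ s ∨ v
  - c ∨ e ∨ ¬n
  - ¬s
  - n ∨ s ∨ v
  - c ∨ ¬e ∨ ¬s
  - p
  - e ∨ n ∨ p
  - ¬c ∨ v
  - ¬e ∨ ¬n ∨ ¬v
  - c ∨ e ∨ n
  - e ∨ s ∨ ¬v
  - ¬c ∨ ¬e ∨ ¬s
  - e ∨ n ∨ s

Unit clause (¬s) forces s = False.
Unit clause (p) forces p = True.
In (¬p ∨ s ∨ v) only v is left, so v = True.
In (e ∨ s ∨ ¬v) only e is left, so e = True.
In (¬e ∨ ¬n ∨ ¬v) only ¬n is left, so n = False.
Set c = True.
All clauses satisfied.

s = False, c = True, p = True, n = False, e = True, v = True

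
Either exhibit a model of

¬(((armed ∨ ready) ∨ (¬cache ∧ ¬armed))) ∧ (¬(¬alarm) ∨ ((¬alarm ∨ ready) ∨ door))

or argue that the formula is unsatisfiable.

door=F, armed=F, alarm=F, ready=F, cache=T

  ¬(((armed ∨ ready) ∨ (¬cache ∧ ¬armed))) = True
    (armed ∨ ready) ∨ (¬cache ∧ ¬armed) = False
      armed ∨ ready = False
      ¬cache ∧ ¬armed = False
        ¬cache = False
        ¬armed = True
  ¬(¬alarm) ∨ ((¬alarm ∨ ready) ∨ door) = True
    ¬(¬alarm) = False
      ¬alarm = True
    (¬alarm ∨ ready) ∨ door = True
      ¬alarm ∨ ready = True
        ¬alarm = True
Both conjuncts True, so the formula holds.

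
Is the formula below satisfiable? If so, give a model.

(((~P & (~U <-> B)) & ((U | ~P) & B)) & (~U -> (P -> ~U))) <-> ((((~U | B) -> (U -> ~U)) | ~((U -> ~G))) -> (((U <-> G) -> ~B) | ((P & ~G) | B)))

P=F, U=F, G=T, B=T

  (((~P & (~U <-> B)) & ((U | ~P) & B)) & (~U -> (P -> ~U))) <-> ((((~U | B) -> (U -> ~U)) | ~((U -> ~G))) -> (((U <-> G) -> ~B) | ((P & ~G) | B))) = True
    ((~P & (~U <-> B)) & ((U | ~P) & B)) & (~U -> (P -> ~U)) = True
      (~P & (~U <-> B)) & ((U | ~P) & B) = True
        ~P & (~U <-> B) = True
          ~P = True
          ~U <-> B = True
            ~U = True
        (U | ~P) & B = True
          U | ~P = True
            ~P = True
      ~U -> (P -> ~U) = True
        ~U = True
        P -> ~U = True
          ~U = True
    (((~U | B) -> (U -> ~U)) | ~((U -> ~G))) -> (((U <-> G) -> ~B) | ((P & ~G) | B)) = True
      ((~U | B) -> (U -> ~U)) | ~((U -> ~G)) = True
        (~U | B) -> (U -> ~U) = True
          ~U | B = True
            ~U = True
          U -> ~U = True
            ~U = True
        ~((U -> ~G)) = False
          U -> ~G = True
            ~G = False
      ((U <-> G) -> ~B) | ((P & ~G) | B) = True
        (U <-> G) -> ~B = True
          U <-> G = False
          ~B = False
        (P & ~G) | B = True
          P & ~G = False
            ~G = False
The formula evaluates to True.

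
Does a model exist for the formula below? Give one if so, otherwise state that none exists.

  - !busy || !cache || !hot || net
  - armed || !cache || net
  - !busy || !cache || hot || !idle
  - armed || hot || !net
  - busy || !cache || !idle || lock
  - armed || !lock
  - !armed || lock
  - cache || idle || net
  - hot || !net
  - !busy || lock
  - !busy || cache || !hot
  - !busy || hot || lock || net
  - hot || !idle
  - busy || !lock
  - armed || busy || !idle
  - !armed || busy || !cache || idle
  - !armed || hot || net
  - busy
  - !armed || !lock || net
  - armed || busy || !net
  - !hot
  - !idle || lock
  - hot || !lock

UNSATISFIABLE

Case hot = True:
  Clause (!hot) is falsified — contradiction.
Case hot = False:
  (hot || !net) forces net = False.
  (hot || !idle) forces idle = False.
  (cache || idle || net) forces cache = True.
  (armed || !cache || net) forces armed = True.
  Clause (!armed || hot || net) is falsified — contradiction.
Both cases fail, so the formula is unsatisfiable.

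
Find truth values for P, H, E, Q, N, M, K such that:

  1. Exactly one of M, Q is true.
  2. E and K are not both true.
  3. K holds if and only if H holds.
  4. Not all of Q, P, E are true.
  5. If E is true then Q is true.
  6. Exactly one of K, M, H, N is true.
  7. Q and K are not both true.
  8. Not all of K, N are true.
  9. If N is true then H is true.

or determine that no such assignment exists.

P = True, H = False, E = False, Q = False, N = False, M = True, K = False

  (1) {M, Q}: 1 true — exactly one ✓
  (2) E=F, K=F — not both ✓
  (3) K=F, H=F — same ✓
  (4) {Q, P, E}: 1/3 true — not all ✓
  (5) E=F ⇒ Q: vacuous ✓
  (6) {K, M, H, N}: 1 true — exactly one ✓
  (7) Q=F, K=F — not both ✓
  (8) {K, N}: 0/2 true — not all ✓
  (9) N=F ⇒ H: vacuous ✓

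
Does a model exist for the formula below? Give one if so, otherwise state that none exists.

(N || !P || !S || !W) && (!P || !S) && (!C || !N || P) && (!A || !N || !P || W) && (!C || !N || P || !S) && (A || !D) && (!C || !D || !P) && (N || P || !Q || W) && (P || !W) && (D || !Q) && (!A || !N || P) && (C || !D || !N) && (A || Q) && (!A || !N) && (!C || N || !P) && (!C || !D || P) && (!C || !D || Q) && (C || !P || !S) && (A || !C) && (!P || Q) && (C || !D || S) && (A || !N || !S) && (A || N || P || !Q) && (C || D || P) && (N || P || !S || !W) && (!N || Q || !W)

W=F, P=F, C=T, Q=F, A=T, D=F, S=F, N=F

Set W = False.
Set P = False.
Set C = True.
  then (!C || !N || P) forces N = False.
  then (N || P || !Q || W) forces Q = False.
  then (A || Q) forces A = True.
  then (!C || !D || P) forces D = False.
Set S = False.
All clauses satisfied.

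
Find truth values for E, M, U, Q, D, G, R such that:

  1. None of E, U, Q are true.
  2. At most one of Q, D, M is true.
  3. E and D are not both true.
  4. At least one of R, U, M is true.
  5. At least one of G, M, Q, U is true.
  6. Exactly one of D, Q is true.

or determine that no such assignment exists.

E: False, M: False, U: False, Q: False, D: True, G: True, R: True

  (1) {E, U, Q}: 0 true — none ✓
  (2) {Q, D, M}: 1 true — at most one ✓
  (3) E=F, D=T — not both ✓
  (4) {R, U, M}: 1 true — at least one ✓
  (5) {G, M, Q, U}: 1 true — at least one ✓
  (6) {D, Q}: 1 true — exactly one ✓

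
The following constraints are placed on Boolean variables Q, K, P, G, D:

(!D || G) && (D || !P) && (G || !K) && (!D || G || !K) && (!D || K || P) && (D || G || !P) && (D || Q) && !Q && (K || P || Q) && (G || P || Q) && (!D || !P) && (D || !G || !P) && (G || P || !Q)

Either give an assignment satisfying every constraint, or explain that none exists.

Q: False, K: True, P: False, G: True, D: True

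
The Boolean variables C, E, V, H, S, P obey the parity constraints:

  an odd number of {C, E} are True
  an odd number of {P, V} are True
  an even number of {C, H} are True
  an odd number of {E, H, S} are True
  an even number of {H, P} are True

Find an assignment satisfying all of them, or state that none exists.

C = True; E = False; V = False; H = True; S = False; P = True

{C, E}: 1 true → odd ✓
{P, V}: 1 true → odd ✓
{C, H}: 2 true → even ✓
{E, H, S}: 1 true → odd ✓
{H, P}: 2 true → even ✓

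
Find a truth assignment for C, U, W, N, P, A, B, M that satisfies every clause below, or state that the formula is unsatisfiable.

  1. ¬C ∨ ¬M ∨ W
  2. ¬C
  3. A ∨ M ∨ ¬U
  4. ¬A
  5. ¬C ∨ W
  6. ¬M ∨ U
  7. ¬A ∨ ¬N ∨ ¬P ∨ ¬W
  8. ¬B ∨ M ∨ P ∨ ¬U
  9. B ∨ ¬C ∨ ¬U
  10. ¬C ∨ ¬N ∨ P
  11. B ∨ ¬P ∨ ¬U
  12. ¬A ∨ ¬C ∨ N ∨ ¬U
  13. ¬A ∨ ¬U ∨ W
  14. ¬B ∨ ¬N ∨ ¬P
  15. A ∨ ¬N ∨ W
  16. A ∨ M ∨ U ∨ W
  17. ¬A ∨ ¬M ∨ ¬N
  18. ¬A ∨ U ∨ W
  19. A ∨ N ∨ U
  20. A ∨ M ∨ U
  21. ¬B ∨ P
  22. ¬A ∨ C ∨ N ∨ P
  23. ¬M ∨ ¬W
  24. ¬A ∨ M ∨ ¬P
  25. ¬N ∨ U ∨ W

C: False; U: True; W: False; N: False; P: True; A: False; B: True; M: True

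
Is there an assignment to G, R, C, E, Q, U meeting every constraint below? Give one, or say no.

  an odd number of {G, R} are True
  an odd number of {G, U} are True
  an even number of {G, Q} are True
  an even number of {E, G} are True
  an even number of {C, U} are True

G = False; R = True; C = True; E = False; Q = False; U = True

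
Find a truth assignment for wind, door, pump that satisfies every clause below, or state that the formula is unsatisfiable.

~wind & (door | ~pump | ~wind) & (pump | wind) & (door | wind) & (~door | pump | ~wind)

Unit clause (~wind) forces wind = False.
In (pump | wind) only pump is left, so pump = True.
In (door | wind) only door is left, so door = True.
Check each clause:
  (~wind): ~wind holds.
  (door | ~pump | ~wind): door holds.
  (pump | wind): pump holds.
  (door | wind): door holds.
  (~door | pump | ~wind): pump holds.
All clauses satisfied.

wind=F, door=T, pump=T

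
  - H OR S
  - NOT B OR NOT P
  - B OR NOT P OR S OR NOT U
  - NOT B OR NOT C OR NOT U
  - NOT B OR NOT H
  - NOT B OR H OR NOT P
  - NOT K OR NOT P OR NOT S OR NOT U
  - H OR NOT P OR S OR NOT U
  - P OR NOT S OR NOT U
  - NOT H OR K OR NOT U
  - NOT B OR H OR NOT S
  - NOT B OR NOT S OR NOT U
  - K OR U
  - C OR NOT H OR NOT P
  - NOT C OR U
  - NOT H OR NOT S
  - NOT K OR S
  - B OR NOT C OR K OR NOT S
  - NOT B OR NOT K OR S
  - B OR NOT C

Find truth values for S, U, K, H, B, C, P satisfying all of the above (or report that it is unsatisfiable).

Try S = False:
  (H OR S) forces H = True.
  (NOT B OR NOT H) forces B = False.
  (NOT K OR S) forces K = False.
  (NOT H OR K OR NOT U) forces U = False.
  clause (K OR U) is falsified — backtrack.
So S = True.
  then (NOT H OR NOT S) forces H = False.
  then (NOT B OR H OR NOT S) forces B = False.
  then (B OR NOT C) forces C = False.
Set U = False.
  then (K OR U) forces K = True.
Set P = True.
All clauses satisfied.

S: True, U: False, K: True, H: False, B: False, C: False, P: True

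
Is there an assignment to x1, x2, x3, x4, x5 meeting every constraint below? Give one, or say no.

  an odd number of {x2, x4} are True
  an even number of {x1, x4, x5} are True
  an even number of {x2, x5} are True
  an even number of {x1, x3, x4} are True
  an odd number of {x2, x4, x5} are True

x1 = True, x2 = False, x3 = False, x4 = True, x5 = False

{x2, x4}: 1 true → odd ✓
{x1, x4, x5}: 2 true → even ✓
{x2, x5}: 0 true → even ✓
{x1, x3, x4}: 2 true → even ✓
{x2, x4, x5}: 1 true → odd ✓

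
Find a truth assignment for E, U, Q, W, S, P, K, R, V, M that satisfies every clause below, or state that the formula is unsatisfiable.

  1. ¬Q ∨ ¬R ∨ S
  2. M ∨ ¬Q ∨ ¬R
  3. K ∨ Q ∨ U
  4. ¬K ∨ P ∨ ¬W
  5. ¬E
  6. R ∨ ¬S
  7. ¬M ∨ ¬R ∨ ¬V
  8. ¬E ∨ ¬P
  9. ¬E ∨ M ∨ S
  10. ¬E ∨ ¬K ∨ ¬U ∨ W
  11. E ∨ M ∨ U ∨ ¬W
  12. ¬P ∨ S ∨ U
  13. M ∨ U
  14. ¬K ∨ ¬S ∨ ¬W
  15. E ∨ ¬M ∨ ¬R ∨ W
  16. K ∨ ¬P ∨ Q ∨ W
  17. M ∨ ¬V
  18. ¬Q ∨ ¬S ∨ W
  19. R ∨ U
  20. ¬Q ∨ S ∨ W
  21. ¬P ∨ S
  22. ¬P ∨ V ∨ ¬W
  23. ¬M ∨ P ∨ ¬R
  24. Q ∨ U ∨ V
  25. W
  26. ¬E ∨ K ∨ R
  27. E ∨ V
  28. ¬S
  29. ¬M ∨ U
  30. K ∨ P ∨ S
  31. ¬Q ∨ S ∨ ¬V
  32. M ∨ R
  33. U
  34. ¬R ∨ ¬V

Case S = True:
  Clause (¬S) is falsified — contradiction.
Case S = False:
  (¬E) forces E = False.
  (¬P ∨ S) forces P = False.
  (W) forces W = True.
  (¬K ∨ P ∨ ¬W) forces K = False.
  Clause (K ∨ P ∨ S) is falsified — contradiction.
Both cases fail, so the formula is unsatisfiable.

UNSATISFIABLE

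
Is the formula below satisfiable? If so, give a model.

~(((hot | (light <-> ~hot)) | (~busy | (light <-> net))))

net = True; busy = True; light = False; hot = False

  ~(((hot | (light <-> ~hot)) | (~busy | (light <-> net)))) = True
    (hot | (light <-> ~hot)) | (~busy | (light <-> net)) = False
      hot | (light <-> ~hot) = False
        light <-> ~hot = False
          ~hot = True
      ~busy | (light <-> net) = False
        ~busy = False
        light <-> net = False
The formula evaluates to True.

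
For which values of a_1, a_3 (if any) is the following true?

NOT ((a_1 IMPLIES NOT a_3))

a_1: True; a_3: True

  NOT ((a_1 IMPLIES NOT a_3)) = True
    a_1 IMPLIES NOT a_3 = False
      NOT a_3 = False
The formula evaluates to True.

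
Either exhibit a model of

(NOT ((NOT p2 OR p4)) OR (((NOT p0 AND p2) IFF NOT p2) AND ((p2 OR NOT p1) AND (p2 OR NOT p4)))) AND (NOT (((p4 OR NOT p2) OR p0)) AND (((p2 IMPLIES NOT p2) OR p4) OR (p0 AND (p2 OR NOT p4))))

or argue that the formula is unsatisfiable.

No satisfying assignment exists.

Case p2 = True: the formula simplifies to (NOT p4 OR p0) AND (NOT ((p4 OR p0)) AND (p4 OR p0)).
  p4 = True: the conjunct NOT ((p4 OR p0)) becomes NOT ((True OR p0)) = False.
  p4 = False: simplifies to NOT p0 AND p0.
    p0 = True: the conjunct NOT p0 is False.
    p0 = False: the conjunct p0 is False.
Case p2 = False: the conjunct NOT ((NOT p2 OR p4)) OR (((NOT p0 AND p2) IFF NOT p2) AND ((p2 OR NOT p1) AND (p2 OR NOT p4))) becomes NOT True OR (False AND (NOT p1 AND NOT p4)) = False.
Both cases fail — unsatisfiable.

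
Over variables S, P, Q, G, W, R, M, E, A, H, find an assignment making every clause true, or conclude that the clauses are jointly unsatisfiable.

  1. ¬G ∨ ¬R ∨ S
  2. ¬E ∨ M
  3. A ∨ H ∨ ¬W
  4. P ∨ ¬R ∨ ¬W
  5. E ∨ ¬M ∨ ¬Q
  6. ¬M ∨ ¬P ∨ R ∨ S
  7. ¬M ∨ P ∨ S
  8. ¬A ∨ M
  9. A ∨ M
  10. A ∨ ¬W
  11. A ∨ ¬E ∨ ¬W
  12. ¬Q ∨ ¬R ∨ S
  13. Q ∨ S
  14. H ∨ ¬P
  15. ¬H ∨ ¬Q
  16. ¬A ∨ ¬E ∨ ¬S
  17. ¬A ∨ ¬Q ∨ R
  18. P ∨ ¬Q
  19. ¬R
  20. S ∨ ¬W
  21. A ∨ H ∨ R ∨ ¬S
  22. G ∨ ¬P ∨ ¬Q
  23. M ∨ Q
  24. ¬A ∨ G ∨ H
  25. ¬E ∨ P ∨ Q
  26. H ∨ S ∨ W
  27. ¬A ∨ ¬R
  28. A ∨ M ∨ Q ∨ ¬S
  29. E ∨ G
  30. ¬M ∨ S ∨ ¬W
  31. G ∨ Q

Unit clause (¬R) forces R = False.
Try S = False:
  (Q ∨ S) forces Q = True.
  (¬H ∨ ¬Q) forces H = False.
  (H ∨ ¬P) forces P = False.
  clause (P ∨ ¬Q) is falsified — backtrack.
So S = True.
Set P = False.
  then (P ∨ ¬Q) forces Q = False.
  then (M ∨ Q) forces M = True.
  then (¬E ∨ P ∨ Q) forces E = False.
  then (E ∨ G) forces G = True.
Set W = False.
Set A = True.
Set H = False.
All clauses satisfied.

S = True, P = False, Q = False, G = True, W = False, R = False, M = True, E = False, A = True, H = False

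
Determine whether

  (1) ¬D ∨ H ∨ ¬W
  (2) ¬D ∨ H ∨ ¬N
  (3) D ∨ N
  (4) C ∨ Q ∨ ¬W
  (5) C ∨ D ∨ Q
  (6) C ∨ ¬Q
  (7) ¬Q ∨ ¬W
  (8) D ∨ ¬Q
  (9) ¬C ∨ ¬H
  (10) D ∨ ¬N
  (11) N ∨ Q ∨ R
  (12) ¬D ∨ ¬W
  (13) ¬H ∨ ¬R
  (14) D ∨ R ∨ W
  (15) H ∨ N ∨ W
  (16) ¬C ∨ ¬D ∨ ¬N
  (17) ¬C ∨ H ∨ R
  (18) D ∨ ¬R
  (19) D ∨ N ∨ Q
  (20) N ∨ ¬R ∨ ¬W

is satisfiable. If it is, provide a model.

C = False, N = True, W = False, R = False, Q = False, H = True, D = True

Set C = False.
  then (C ∨ ¬Q) forces Q = False.
  then (C ∨ Q ∨ ¬W) forces W = False.
  then (C ∨ D ∨ Q) forces D = True.
Set N = True.
  then (¬D ∨ H ∨ ¬N) forces H = True.
  then (¬H ∨ ¬R) forces R = False.
All clauses satisfied.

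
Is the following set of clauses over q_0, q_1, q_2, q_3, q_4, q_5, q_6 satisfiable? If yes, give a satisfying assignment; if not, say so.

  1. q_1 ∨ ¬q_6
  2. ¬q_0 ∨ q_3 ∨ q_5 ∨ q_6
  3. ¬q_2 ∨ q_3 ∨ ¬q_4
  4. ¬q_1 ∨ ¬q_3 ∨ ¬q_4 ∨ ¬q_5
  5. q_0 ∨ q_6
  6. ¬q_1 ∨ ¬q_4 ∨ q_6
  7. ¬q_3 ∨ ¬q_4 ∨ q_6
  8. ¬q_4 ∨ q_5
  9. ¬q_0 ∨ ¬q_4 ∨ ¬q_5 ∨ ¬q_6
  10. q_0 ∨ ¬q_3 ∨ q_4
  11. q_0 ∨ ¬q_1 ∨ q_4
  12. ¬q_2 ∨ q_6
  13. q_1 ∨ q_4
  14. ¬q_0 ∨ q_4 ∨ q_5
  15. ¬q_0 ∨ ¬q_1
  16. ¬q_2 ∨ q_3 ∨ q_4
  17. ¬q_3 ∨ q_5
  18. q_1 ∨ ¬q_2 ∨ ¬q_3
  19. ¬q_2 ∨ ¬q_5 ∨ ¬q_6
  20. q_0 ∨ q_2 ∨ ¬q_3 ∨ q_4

q_0=T; q_1=F; q_2=F; q_3=F; q_4=T; q_5=T; q_6=F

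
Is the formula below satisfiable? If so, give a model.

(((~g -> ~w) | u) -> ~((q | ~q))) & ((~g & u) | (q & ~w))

Unsatisfiable — no assignment works.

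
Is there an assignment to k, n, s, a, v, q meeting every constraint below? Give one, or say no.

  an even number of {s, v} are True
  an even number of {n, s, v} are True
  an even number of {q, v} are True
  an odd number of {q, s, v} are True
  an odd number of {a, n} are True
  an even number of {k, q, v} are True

k: False, n: False, s: True, a: True, v: True, q: True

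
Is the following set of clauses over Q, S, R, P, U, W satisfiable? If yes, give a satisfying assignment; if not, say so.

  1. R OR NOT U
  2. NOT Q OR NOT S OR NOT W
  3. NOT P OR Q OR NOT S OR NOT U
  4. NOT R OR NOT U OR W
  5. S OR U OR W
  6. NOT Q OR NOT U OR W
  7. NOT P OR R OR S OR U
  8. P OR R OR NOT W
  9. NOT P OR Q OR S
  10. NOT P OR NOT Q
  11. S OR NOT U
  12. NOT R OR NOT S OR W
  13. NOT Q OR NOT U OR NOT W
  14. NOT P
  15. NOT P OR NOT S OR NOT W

Unit clause (NOT P) forces P = False.
Set Q = True.
Set S = False.
  then (S OR NOT U) forces U = False.
  then (S OR U OR W) forces W = True.
  then (P OR R OR NOT W) forces R = True.
All clauses satisfied.

Q = True, S = False, R = True, P = False, U = False, W = True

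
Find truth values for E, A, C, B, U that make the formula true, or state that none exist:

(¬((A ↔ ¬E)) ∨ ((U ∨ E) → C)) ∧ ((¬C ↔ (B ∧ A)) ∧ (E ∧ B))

E: True, A: False, C: True, B: True, U: True

  ¬((A ↔ ¬E)) ∨ ((U ∨ E) → C) = True
    ¬((A ↔ ¬E)) = False
      A ↔ ¬E = True
        ¬E = False
    (U ∨ E) → C = True
      U ∨ E = True
  (¬C ↔ (B ∧ A)) ∧ (E ∧ B) = True
    ¬C ↔ (B ∧ A) = True
      ¬C = False
      B ∧ A = False
    E ∧ B = True
Both conjuncts True, so the formula holds.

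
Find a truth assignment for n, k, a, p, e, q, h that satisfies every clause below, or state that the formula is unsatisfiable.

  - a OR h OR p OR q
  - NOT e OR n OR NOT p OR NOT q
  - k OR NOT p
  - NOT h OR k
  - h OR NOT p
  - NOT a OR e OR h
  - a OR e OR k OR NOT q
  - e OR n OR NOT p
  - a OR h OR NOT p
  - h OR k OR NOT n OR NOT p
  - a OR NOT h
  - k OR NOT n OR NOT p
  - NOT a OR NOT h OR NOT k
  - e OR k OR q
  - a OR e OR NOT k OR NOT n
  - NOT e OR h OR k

Set n = True.
Set k = True.
Set a = False.
  then (a OR NOT h) forces h = False.
  then (a OR e OR NOT k OR NOT n) forces e = True.
  then (h OR NOT p) forces p = False.
  then (a OR h OR p OR q) forces q = True.
All clauses satisfied.

n: True; k: True; a: False; p: False; e: True; q: True; h: False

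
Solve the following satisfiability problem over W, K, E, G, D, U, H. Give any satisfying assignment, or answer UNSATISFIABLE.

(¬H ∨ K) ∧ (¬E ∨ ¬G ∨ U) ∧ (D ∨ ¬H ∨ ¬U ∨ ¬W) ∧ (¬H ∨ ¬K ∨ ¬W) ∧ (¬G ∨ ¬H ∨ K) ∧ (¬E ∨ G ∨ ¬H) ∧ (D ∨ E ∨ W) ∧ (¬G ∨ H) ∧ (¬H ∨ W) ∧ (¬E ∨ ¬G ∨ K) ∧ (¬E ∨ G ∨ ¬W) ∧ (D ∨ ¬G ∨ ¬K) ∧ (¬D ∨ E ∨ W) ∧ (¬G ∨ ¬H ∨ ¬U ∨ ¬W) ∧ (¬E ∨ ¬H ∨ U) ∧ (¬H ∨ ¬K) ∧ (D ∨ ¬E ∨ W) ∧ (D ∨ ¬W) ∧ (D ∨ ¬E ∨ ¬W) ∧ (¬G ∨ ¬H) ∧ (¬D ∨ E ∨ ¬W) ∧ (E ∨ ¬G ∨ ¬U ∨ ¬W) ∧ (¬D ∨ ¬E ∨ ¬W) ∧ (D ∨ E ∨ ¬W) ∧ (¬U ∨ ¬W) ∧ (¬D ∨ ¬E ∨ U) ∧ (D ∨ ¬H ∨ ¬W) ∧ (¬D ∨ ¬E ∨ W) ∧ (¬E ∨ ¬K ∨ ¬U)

No satisfying assignment exists.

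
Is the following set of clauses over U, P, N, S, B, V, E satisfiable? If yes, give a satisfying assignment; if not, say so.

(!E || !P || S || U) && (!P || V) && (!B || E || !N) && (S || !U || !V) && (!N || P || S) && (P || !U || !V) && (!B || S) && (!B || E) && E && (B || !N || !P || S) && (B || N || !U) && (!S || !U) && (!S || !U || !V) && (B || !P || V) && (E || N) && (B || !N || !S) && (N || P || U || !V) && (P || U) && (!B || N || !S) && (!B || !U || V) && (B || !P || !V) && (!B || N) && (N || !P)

Unit clause (E) forces E = True.
Set U = False.
  then (P || U) forces P = True.
  then (N || !P) forces N = True.
  then (!E || !P || S || U) forces S = True.
  then (!P || V) forces V = True.
  then (B || !N || !S) forces B = True.
All clauses satisfied.

U: False, P: True, N: True, S: True, B: True, V: True, E: True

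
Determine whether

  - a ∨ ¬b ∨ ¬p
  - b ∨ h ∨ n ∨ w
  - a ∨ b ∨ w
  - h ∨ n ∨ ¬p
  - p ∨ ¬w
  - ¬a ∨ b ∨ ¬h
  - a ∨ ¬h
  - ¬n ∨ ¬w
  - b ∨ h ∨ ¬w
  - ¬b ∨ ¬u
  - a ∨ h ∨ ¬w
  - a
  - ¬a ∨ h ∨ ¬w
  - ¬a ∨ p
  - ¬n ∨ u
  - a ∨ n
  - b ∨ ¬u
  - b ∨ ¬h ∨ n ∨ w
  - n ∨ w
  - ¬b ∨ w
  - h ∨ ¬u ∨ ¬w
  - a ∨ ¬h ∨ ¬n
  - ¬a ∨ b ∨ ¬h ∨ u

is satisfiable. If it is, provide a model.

Unit clause (a) forces a = True.
In (¬a ∨ p) only p is left, so p = True.
Try w = False:
  (n ∨ w) forces n = True.
  (¬n ∨ u) forces u = True.
  (¬b ∨ ¬u) forces b = False.
  clause (b ∨ ¬u) is falsified — backtrack.
So w = True.
  then (¬n ∨ ¬w) forces n = False.
  then (¬a ∨ h ∨ ¬w) forces h = True.
  then (¬a ∨ b ∨ ¬h) forces b = True.
  then (¬b ∨ ¬u) forces u = False.
All clauses satisfied.

w = True, n = False, h = True, p = True, a = True, b = True, u = False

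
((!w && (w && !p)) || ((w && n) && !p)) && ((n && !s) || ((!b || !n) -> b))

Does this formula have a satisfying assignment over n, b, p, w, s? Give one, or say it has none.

n = True, b = True, p = False, w = True, s = False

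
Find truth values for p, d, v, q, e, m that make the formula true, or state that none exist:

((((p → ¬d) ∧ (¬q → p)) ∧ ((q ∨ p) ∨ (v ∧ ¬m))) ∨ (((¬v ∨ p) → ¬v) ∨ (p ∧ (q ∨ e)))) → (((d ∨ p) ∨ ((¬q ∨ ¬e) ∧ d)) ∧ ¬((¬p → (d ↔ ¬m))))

p=F, d=T, v=T, q=T, e=T, m=T

  ((((p → ¬d) ∧ (¬q → p)) ∧ ((q ∨ p) ∨ (v ∧ ¬m))) ∨ (((¬v ∨ p) → ¬v) ∨ (p ∧ (q ∨ e)))) → (((d ∨ p) ∨ ((¬q ∨ ¬e) ∧ d)) ∧ ¬((¬p → (d ↔ ¬m)))) = True
    (((p → ¬d) ∧ (¬q → p)) ∧ ((q ∨ p) ∨ (v ∧ ¬m))) ∨ (((¬v ∨ p) → ¬v) ∨ (p ∧ (q ∨ e))) = True
      ((p → ¬d) ∧ (¬q → p)) ∧ ((q ∨ p) ∨ (v ∧ ¬m)) = True
        (p → ¬d) ∧ (¬q → p) = True
          p → ¬d = True
            ¬d = False
          ¬q → p = True
            ¬q = False
        (q ∨ p) ∨ (v ∧ ¬m) = True
          q ∨ p = True
          v ∧ ¬m = False
            ¬m = False
      ((¬v ∨ p) → ¬v) ∨ (p ∧ (q ∨ e)) = True
        (¬v ∨ p) → ¬v = True
          ¬v ∨ p = False
            ¬v = False
          ¬v = False
        p ∧ (q ∨ e) = False
          q ∨ e = True
    ((d ∨ p) ∨ ((¬q ∨ ¬e) ∧ d)) ∧ ¬((¬p → (d ↔ ¬m))) = True
      (d ∨ p) ∨ ((¬q ∨ ¬e) ∧ d) = True
        d ∨ p = True
        (¬q ∨ ¬e) ∧ d = False
          ¬q ∨ ¬e = False
            ¬q = False
            ¬e = False
      ¬((¬p → (d ↔ ¬m))) = True
        ¬p → (d ↔ ¬m) = False
          ¬p = True
          d ↔ ¬m = False
            ¬m = False
The formula evaluates to True.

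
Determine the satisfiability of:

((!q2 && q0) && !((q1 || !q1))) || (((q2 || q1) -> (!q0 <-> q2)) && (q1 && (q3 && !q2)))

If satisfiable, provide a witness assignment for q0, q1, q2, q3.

q0: True, q1: True, q2: False, q3: True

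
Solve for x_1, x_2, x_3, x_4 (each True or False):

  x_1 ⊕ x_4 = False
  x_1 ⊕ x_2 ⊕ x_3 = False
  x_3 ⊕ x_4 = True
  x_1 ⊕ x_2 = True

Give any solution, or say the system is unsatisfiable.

x_1=F, x_2=T, x_3=T, x_4=F

x_1 ⊕ x_4 = F ⊕ F = False ✓
x_1 ⊕ x_2 ⊕ x_3 = F ⊕ T ⊕ T = False ✓
x_3 ⊕ x_4 = T ⊕ F = True ✓
x_1 ⊕ x_2 = F ⊕ T = True ✓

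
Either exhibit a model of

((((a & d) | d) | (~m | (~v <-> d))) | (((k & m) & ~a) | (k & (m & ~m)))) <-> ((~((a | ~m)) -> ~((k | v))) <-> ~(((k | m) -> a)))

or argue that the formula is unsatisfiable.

v = False, k = True, d = True, a = False, m = False

  ((((a & d) | d) | (~m | (~v <-> d))) | (((k & m) & ~a) | (k & (m & ~m)))) <-> ((~((a | ~m)) -> ~((k | v))) <-> ~(((k | m) -> a))) = True
    (((a & d) | d) | (~m | (~v <-> d))) | (((k & m) & ~a) | (k & (m & ~m))) = True
      ((a & d) | d) | (~m | (~v <-> d)) = True
        (a & d) | d = True
          a & d = False
        ~m | (~v <-> d) = True
          ~m = True
          ~v <-> d = True
            ~v = True
      ((k & m) & ~a) | (k & (m & ~m)) = False
        (k & m) & ~a = False
          k & m = False
          ~a = True
        k & (m & ~m) = False
          m & ~m = False
            ~m = True
    (~((a | ~m)) -> ~((k | v))) <-> ~(((k | m) -> a)) = True
      ~((a | ~m)) -> ~((k | v)) = True
        ~((a | ~m)) = False
          a | ~m = True
            ~m = True
        ~((k | v)) = False
          k | v = True
      ~(((k | m) -> a)) = True
        (k | m) -> a = False
          k | m = True
The formula evaluates to True.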